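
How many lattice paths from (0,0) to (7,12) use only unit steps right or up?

50388

Each path is a sequence of 19 steps with 7 rights: C(19,7) = 50388.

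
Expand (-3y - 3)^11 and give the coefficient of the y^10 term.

The general term is C(11,j)·(-3y)^j·(-3)^(11-j); the y^10 term has j = 10.
C(11,10) = 11.
Coefficient = C(11,10) · (-3)^10 · (-3)^1 = 11 · 59049 · (-3) = -1948617.

-1948617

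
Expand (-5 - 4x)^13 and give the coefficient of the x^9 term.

-117145600000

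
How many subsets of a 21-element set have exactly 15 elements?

54264

Choose the 15 positions: C(21,15) = 54264.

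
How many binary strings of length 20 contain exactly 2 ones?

Choose the 2 positions: C(20,2) = 190.

190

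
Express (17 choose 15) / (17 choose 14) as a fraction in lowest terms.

1/5

C(n,k+1)/C(n,k) = (n−k)/(k+1) = (17−14)/(14+1) = 3/15 = 1/5.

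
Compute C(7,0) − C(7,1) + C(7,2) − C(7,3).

The partial alternating sum Σ_{k=0}^{3} (−1)^k C(7,k) = (−1)^3 C(6,3) = -20.

-20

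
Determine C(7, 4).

C(7,4) = C(7,3) by symmetry.
C(7,3) = (7·6·5) / 3! = 210 / 6 = 35.

35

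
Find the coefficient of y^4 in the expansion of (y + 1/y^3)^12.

66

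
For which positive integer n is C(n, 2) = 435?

30

n(n−1)/2 = 435 ⇒ n(n−1) = 870. Since 30·29 = 870, n = 30.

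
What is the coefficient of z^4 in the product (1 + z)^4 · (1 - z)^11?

-43

Coefficient of z^4 = Σ_{j} C(4,j)·1^j·C(11,4-j)·(-1)^(4-j) for j from 0 to 4.
= 330 + (-660) + 330 + (-44) + 1 = -43.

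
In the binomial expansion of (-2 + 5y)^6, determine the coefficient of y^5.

-37500

The general term is C(6,j)·(-2)^j·(5y)^(6-j); the y^5 term has j = 1.
C(6,1) = 6.
Coefficient = C(6,1) · (-2)^1 · 5^5 = 6 · (-2) · 3125 = -37500.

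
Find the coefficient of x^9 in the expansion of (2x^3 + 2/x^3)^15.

General term: C(15,j)·(2x^3)^j·(2/x^3)^(15-j), with x-exponent 3j − 3(15−j) = 6j − 45.
Set 6j − 45 = 9: j = 9.
C(15,9) = 5005; 2^9 = 512; 2^6 = 64.
Coefficient = 5005 · 512 · 64 = 164003840.

164003840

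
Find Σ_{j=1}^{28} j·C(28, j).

Since j·C(28,j) = 28·C(27,j−1), the sum is 28·2^27 = 28·134217728 = 3758096384.

3758096384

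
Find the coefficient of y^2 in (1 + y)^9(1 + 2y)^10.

Coefficient of y^2 = Σ_{j} C(9,j)·1^j·C(10,2-j)·2^(2-j) for j from 0 to 2.
= 180 + 180 + 36 = 396.

396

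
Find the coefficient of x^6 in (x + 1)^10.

The general term is C(10,j)·(x)^j·(1)^(10-j); the x^6 term has j = 6.
C(10,6) = 210.
Coefficient = C(10,6) = 210.

210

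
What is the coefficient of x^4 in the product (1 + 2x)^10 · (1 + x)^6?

12235

Coefficient of x^4 = Σ_{j} C(10,j)·2^j·C(6,4-j)·1^(4-j) for j from 0 to 4.
= 15 + 400 + 2700 + 5760 + 3360 = 12235.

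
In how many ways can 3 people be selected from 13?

This is C(13,3) = 286.

286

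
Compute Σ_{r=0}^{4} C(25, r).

15276

1 + 25 + 300 + 2300 + 12650 = 15276.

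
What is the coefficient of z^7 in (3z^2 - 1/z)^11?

-336798

General term: C(11,j)·(3z^2)^j·(-1/z)^(11-j), with z-exponent 2j − 1(11−j) = 3j − 11.
Set 3j − 11 = 7: j = 6.
C(11,6) = 462; 3^6 = 729; (-1)^5 = -1.
Coefficient = 462 · 729 · (-1) = -336798.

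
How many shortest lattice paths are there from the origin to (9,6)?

Each path is a sequence of 15 steps with 9 rights: C(15,9) = 5005.

5005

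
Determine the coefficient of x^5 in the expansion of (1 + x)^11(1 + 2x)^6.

25954

Coefficient of x^5 = Σ_{j} C(11,j)·1^j·C(6,5-j)·2^(5-j) for j from 0 to 5.
= 192 + 2640 + 8800 + 9900 + 3960 + 462 = 25954.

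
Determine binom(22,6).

74613

C(22,6) = (22·21·20·19·18·17) / 6! = 53721360 / 720 = 74613.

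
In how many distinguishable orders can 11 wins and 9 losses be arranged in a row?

Choose positions for the wins: C(20,11) = 167960.

167960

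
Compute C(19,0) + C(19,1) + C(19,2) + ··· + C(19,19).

524288

Setting x = 1 in (1+x)^19 gives Σ C(19,k) = 2^19 = 524288.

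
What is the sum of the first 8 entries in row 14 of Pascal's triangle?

9908

1 + 14 + 91 + 364 + 1001 + 2002 + 3003 + 3432 = 9908.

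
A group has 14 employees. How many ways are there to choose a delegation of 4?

1001

This is C(14,4) = 1001.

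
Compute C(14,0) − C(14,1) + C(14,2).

78

The partial alternating sum Σ_{k=0}^{2} (−1)^k C(14,k) = (−1)^2 C(13,2) = 78.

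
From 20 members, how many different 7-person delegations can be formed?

This is C(20,7) = 77520.

77520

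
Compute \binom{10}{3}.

C(10,3) = (10·9·8) / 3! = 720 / 6 = 120.

120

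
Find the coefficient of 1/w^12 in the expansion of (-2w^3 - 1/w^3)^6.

General term: C(6,j)·(-2w^3)^j·(-1/w^3)^(6-j), with w-exponent 3j − 3(6−j) = 6j − 18.
Set 6j − 18 = -12: j = 1.
C(6,1) = 6; (-2)^1 = -2; (-1)^5 = -1.
Coefficient = 6 · (-2) · (-1) = 12.

12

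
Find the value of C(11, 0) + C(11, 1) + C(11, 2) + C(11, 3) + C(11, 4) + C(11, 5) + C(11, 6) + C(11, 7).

1816

1 + 11 + 55 + 165 + 330 + 462 + 462 + 330 = 1816.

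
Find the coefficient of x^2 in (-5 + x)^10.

17578125

The general term is C(10,j)·(-5)^j·(x)^(10-j); the x^2 term has j = 8.
C(10,8) = 45.
Coefficient = C(10,8) · (-5)^8 = 45 · 390625 = 17578125.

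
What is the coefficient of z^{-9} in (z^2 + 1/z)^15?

General term: C(15,j)·(z^2)^j·(1/z)^(15-j), with z-exponent 2j − 1(15−j) = 3j − 15.
Set 3j − 15 = -9: j = 2.
C(15,2) = 105; 1^2 = 1; 1^13 = 1.
Coefficient = 105 · 1 · 1 = 105.

105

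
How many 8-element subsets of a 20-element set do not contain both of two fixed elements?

All 8-subsets: C(20,8) = 125970. Those containing both fixed elements: C(18,6) = 18564.
125970 − 18564 = 107406.

107406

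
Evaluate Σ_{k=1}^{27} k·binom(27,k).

Differentiating (1+x)^27 and setting x=1: Σ k·C(27,k) = 27·2^26 = 1811939328.

1811939328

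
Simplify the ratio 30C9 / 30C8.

22/9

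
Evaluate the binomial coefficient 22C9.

497420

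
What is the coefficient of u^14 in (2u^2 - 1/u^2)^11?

General term: C(11,j)·(2u^2)^j·(-1/u^2)^(11-j), with u-exponent 2j − 2(11−j) = 4j − 22.
Set 4j − 22 = 14: j = 9.
C(11,9) = 55; 2^9 = 512; (-1)^2 = 1.
Coefficient = 55 · 512 · 1 = 28160.

28160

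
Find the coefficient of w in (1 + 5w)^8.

40

The general term is C(8,j)·(1)^j·(5w)^(8-j); the w^1 term has j = 7.
C(8,7) = 8.
Coefficient = C(8,7) · 5^1 = 8 · 5 = 40.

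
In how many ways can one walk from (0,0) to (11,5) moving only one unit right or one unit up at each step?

Each path is a sequence of 16 steps with 11 rights: C(16,11) = 4368.

4368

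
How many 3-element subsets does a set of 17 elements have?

680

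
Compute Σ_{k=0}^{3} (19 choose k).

1 + 19 + 171 + 969 = 1160.

1160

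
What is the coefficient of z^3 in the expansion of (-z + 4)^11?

The general term is C(11,j)·(-z)^j·(4)^(11-j); the z^3 term has j = 3.
C(11,3) = 165.
Coefficient = C(11,3) · (-1)^3 · 4^8 = 165 · (-1) · 65536 = -10813440.

-10813440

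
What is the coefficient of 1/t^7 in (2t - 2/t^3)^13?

-10543104

General term: C(13,j)·(2t)^j·(-2/t^3)^(13-j), with t-exponent 1j − 3(13−j) = 4j − 39.
Set 4j − 39 = -7: j = 8.
C(13,8) = 1287; 2^8 = 256; (-2)^5 = -32.
Coefficient = 1287 · 256 · (-32) = -10543104.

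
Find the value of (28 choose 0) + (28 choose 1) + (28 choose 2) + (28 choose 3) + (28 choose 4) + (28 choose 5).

1 + 28 + 378 + 3276 + 20475 + 98280 = 122438.

122438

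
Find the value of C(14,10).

C(14,10) = C(14,4) by symmetry.
C(14,4) = (14·13·12·11) / 4! = 24024 / 24 = 1001.

1001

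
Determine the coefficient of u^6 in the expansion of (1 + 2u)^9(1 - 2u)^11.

-3072

Coefficient of u^6 = Σ_{j} C(9,j)·2^j·C(11,6-j)·(-2)^(6-j) for j from 0 to 6.
= 29568 + (-266112) + 760320 + (-887040) + 443520 + (-88704) + 5376 = -3072.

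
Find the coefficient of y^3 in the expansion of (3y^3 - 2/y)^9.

145152

General term: C(9,j)·(3y^3)^j·(-2/y)^(9-j), with y-exponent 3j − 1(9−j) = 4j − 9.
Set 4j − 9 = 3: j = 3.
C(9,3) = 84; 3^3 = 27; (-2)^6 = 64.
Coefficient = 84 · 27 · 64 = 145152.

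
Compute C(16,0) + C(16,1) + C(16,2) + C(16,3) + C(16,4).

2517

1 + 16 + 120 + 560 + 1820 = 2517.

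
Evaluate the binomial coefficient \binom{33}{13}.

573166440

C(33,13) = (33·32·31·30·29·28·27·26·25·24·23·22·21) / 13! = 3569119343741952000 / 6227020800 = 573166440.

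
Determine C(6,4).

15

C(6,4) = C(6,2) by symmetry.
C(6,2) = (6·5) / 2! = 30 / 2 = 15.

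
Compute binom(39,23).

37711260990

C(39,23) = C(39,16) by symmetry.
C(39,16) = (39·38·37·36·35·34·33·32·31·30·29·28·27·26·25·24) / 16! = 789024790105300869120000 / 20922789888000 = 37711260990.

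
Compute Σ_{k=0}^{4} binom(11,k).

562

1 + 11 + 55 + 165 + 330 = 562.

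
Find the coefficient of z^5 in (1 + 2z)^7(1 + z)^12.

Coefficient of z^5 = Σ_{j} C(7,j)·2^j·C(12,5-j)·1^(5-j) for j from 0 to 5.
= 792 + 6930 + 18480 + 18480 + 6720 + 672 = 52074.

52074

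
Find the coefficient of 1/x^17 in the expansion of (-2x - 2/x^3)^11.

General term: C(11,j)·(-2x)^j·(-2/x^3)^(11-j), with x-exponent 1j − 3(11−j) = 4j − 33.
Set 4j − 33 = -17: j = 4.
C(11,4) = 330; (-2)^4 = 16; (-2)^7 = -128.
Coefficient = 330 · 16 · (-128) = -675840.

-675840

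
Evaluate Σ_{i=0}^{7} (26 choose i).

971712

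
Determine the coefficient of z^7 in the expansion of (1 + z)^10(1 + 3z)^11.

Coefficient of z^7 = Σ_{j} C(10,j)·1^j·C(11,7-j)·3^(7-j) for j from 0 to 7.
= 721710 + 3367980 + 5051970 + 3207600 + 935550 + 124740 + 6930 + 120 = 13416600.

13416600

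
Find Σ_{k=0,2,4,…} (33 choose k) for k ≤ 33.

Half of (1+1)^33 + (1−1)^33 gives the even-index sum: 2^32 = 4294967296.

4294967296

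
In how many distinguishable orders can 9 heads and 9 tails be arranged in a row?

48620

Choose positions for the heads: C(18,9) = 48620.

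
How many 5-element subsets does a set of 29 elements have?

118755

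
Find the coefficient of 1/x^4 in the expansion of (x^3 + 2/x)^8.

General term: C(8,j)·(x^3)^j·(2/x)^(8-j), with x-exponent 3j − 1(8−j) = 4j − 8.
Set 4j − 8 = -4: j = 1.
C(8,1) = 8; 1^1 = 1; 2^7 = 128.
Coefficient = 8 · 1 · 128 = 1024.

1024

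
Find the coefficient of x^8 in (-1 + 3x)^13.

-8444007

The general term is C(13,j)·(-1)^j·(3x)^(13-j); the x^8 term has j = 5.
C(13,5) = 1287.
Coefficient = C(13,5) · (-1)^5 · 3^8 = 1287 · (-1) · 6561 = -8444007.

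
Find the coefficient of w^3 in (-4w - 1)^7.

The general term is C(7,j)·(-4w)^j·(-1)^(7-j); the w^3 term has j = 3.
C(7,3) = 35.
Coefficient = C(7,3) · (-4)^3 = 35 · (-64) = -2240.

-2240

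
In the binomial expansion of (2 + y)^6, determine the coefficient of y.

192

The general term is C(6,j)·(2)^j·(y)^(6-j); the y^1 term has j = 5.
C(6,5) = 6.
Coefficient = C(6,5) · 2^5 = 6 · 32 = 192.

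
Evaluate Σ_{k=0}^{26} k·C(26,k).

Since k·C(26,k) = 26·C(25,k−1), the sum is 26·2^25 = 26·33554432 = 872415232.

872415232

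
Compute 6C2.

15

C(6,2) = (6·5) / 2! = 30 / 2 = 15.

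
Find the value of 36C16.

7307872110

C(36,16) = (36·35·34·33·32·31·30·29·28·27·26·25·24·23·22·21) / 16! = 152901072685905223680000 / 20922789888000 = 7307872110.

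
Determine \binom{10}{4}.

210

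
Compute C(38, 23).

C(38,23) = C(38,15) by symmetry.
C(38,15) = (38·37·36·35·34·33·32·31·30·29·28·27·26·25·24) / 15! = 20231404874494894080000 / 1307674368000 = 15471286560.

15471286560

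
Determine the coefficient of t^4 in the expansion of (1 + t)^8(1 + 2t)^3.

806

Coefficient of t^4 = Σ_{j} C(8,j)·1^j·C(3,4-j)·2^(4-j) for j from 1 to 4.
= 64 + 336 + 336 + 70 = 806.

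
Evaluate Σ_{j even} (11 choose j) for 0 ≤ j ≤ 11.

Even-j terms of row 11 sum to 2^10 = 1024.

1024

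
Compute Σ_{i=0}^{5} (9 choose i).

1 + 9 + 36 + 84 + 126 + 126 = 382.

382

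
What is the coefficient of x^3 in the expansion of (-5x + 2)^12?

-14080000

The general term is C(12,j)·(-5x)^j·(2)^(12-j); the x^3 term has j = 3.
C(12,3) = 220.
Coefficient = C(12,3) · (-5)^3 · 2^9 = 220 · (-125) · 512 = -14080000.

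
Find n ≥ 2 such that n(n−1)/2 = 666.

n(n−1)/2 = 666 ⇒ n(n−1) = 1332. Since 37·36 = 1332, n = 37.

37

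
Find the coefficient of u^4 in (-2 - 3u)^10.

1088640

The general term is C(10,j)·(-2)^j·(-3u)^(10-j); the u^4 term has j = 6.
C(10,6) = 210.
Coefficient = C(10,6) · (-2)^6 · (-3)^4 = 210 · 64 · 81 = 1088640.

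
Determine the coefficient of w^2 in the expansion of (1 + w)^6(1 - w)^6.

Coefficient of w^2 = Σ_{j} C(6,j)·1^j·C(6,2-j)·(-1)^(2-j) for j from 0 to 2.
= 15 + (-36) + 15 = -6.

-6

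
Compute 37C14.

6107086800

C(37,14) = (37·36·35·34·33·32·31·30·29·28·27·26·25·24) / 14! = 532405391434076160000 / 87178291200 = 6107086800.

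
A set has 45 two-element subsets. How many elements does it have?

10

n(n−1)/2 = 45 ⇒ n(n−1) = 90. Since 10·9 = 90, n = 10.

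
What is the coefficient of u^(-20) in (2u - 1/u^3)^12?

7920

General term: C(12,j)·(2u)^j·(-1/u^3)^(12-j), with u-exponent 1j − 3(12−j) = 4j − 36.
Set 4j − 36 = -20: j = 4.
C(12,4) = 495; 2^4 = 16; (-1)^8 = 1.
Coefficient = 495 · 16 · 1 = 7920.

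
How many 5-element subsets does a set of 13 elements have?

C(13,5) = (13·12·11·10·9) / 5! = 154440 / 120 = 1287.

1287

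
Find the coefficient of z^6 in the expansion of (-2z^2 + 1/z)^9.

-4032

General term: C(9,j)·(-2z^2)^j·(1/z)^(9-j), with z-exponent 2j − 1(9−j) = 3j − 9.
Set 3j − 9 = 6: j = 5.
C(9,5) = 126; (-2)^5 = -32; 1^4 = 1.
Coefficient = 126 · (-32) · 1 = -4032.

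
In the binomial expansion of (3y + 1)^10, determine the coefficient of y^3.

3240

The general term is C(10,j)·(3y)^j·(1)^(10-j); the y^3 term has j = 3.
C(10,3) = 120.
Coefficient = C(10,3) · 3^3 = 120 · 27 = 3240.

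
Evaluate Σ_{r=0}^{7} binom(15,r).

16384

1 + 15 + 105 + 455 + 1365 + 3003 + 5005 + 6435 = 16384.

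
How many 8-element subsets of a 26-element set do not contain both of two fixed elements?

All 8-subsets: C(26,8) = 1562275. Those containing both fixed elements: C(24,6) = 134596.
1562275 − 134596 = 1427679.

1427679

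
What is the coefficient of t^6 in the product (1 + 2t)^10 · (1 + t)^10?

Coefficient of t^6 = Σ_{j} C(10,j)·2^j·C(10,6-j)·1^(6-j) for j from 0 to 6.
= 210 + 5040 + 37800 + 115200 + 151200 + 80640 + 13440 = 403530.

403530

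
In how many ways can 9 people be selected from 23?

This is C(23,9) = 817190.

817190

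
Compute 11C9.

55

C(11,9) = C(11,2) by symmetry.
C(11,2) = (11·10) / 2! = 110 / 2 = 55.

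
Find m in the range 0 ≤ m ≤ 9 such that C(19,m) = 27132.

C(19,m) increases on 0 ≤ m ≤ 9. C(19,5) = 11628 and C(19,6) = 27132, so m = 6.

6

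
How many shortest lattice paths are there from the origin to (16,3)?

Each path is a sequence of 19 steps with 16 rights: C(19,16) = 969.

969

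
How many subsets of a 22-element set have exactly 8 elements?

319770

Choose the 8 positions: C(22,8) = 319770.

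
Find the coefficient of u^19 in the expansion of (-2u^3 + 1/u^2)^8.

-1024

General term: C(8,j)·(-2u^3)^j·(1/u^2)^(8-j), with u-exponent 3j − 2(8−j) = 5j − 16.
Set 5j − 16 = 19: j = 7.
C(8,7) = 8; (-2)^7 = -128; 1^1 = 1.
Coefficient = 8 · (-128) · 1 = -1024.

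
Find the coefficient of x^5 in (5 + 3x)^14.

The general term is C(14,j)·(5)^j·(3x)^(14-j); the x^5 term has j = 9.
C(14,9) = 2002.
Coefficient = C(14,9) · 5^9 · 3^5 = 2002 · 1953125 · 243 = 950167968750.

950167968750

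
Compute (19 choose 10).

C(19,10) = C(19,9) by symmetry.
C(19,9) = (19·18·17·16·15·14·13·12·11) / 9! = 33522128640 / 362880 = 92378.

92378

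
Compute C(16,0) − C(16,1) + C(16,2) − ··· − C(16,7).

-6435

The partial alternating sum Σ_{k=0}^{7} (−1)^k C(16,k) = (−1)^7 C(15,7) = -6435.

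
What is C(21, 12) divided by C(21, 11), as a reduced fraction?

5/6

C(n,k+1)/C(n,k) = (n−k)/(k+1) = (21−11)/(11+1) = 10/12 = 5/6.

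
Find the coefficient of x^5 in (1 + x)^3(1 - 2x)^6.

108

Coefficient of x^5 = Σ_{j} C(3,j)·1^j·C(6,5-j)·(-2)^(5-j) for j from 0 to 3.
= (-192) + 720 + (-480) + 60 = 108.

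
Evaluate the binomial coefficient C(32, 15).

565722720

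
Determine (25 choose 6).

177100

C(25,6) = (25·24·23·22·21·20) / 6! = 127512000 / 720 = 177100.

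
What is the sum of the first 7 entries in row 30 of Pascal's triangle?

768212

1 + 30 + 435 + 4060 + 27405 + 142506 + 593775 = 768212.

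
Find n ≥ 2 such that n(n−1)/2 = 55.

11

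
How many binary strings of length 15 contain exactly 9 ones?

5005

Choose the 9 positions: C(15,9) = 5005.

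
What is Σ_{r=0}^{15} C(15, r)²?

Σ C(15,r)² is the coefficient of x^15 in (1+x)^15(1+x)^15 = (1+x)^30, i.e. C(30,15) = 155117520.

155117520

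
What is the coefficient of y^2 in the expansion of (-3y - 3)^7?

-45927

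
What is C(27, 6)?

296010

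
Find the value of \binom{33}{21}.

354817320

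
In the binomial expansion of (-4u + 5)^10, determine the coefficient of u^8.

The general term is C(10,j)·(-4u)^j·(5)^(10-j); the u^8 term has j = 8.
C(10,8) = 45.
Coefficient = C(10,8) · (-4)^8 · 5^2 = 45 · 65536 · 25 = 73728000.

73728000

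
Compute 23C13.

1144066

C(23,13) = C(23,10) by symmetry.
C(23,10) = (23·22·21·20·19·18·17·16·15·14) / 10! = 4151586700800 / 3628800 = 1144066.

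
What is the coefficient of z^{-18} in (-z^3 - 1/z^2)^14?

General term: C(14,j)·(-z^3)^j·(-1/z^2)^(14-j), with z-exponent 3j − 2(14−j) = 5j − 28.
Set 5j − 28 = -18: j = 2.
C(14,2) = 91; (-1)^2 = 1; (-1)^12 = 1.
Coefficient = 91 · 1 · 1 = 91.

91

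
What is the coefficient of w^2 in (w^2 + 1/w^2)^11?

462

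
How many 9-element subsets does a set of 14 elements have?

2002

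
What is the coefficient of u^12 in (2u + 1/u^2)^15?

General term: C(15,j)·(2u)^j·(1/u^2)^(15-j), with u-exponent 1j − 2(15−j) = 3j − 30.
Set 3j − 30 = 12: j = 14.
C(15,14) = 15; 2^14 = 16384; 1^1 = 1.
Coefficient = 15 · 16384 · 1 = 245760.

245760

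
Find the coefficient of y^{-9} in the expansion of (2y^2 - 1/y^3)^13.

-109824

General term: C(13,j)·(2y^2)^j·(-1/y^3)^(13-j), with y-exponent 2j − 3(13−j) = 5j − 39.
Set 5j − 39 = -9: j = 6.
C(13,6) = 1716; 2^6 = 64; (-1)^7 = -1.
Coefficient = 1716 · 64 · (-1) = -109824.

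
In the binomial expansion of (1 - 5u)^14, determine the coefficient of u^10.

9775390625

The general term is C(14,j)·(1)^j·(-5u)^(14-j); the u^10 term has j = 4.
C(14,4) = 1001.
Coefficient = C(14,4) · (-5)^10 = 1001 · 9765625 = 9775390625.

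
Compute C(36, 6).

C(36,6) = (36·35·34·33·32·31) / 6! = 1402410240 / 720 = 1947792.

1947792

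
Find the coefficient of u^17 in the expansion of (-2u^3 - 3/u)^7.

-1344

General term: C(7,j)·(-2u^3)^j·(-3/u)^(7-j), with u-exponent 3j − 1(7−j) = 4j − 7.
Set 4j − 7 = 17: j = 6.
C(7,6) = 7; (-2)^6 = 64; (-3)^1 = -3.
Coefficient = 7 · 64 · (-3) = -1344.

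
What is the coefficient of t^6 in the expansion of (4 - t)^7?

The general term is C(7,j)·(4)^j·(-t)^(7-j); the t^6 term has j = 1.
C(7,1) = 7.
Coefficient = C(7,1) · 4^1 = 7 · 4 = 28.

28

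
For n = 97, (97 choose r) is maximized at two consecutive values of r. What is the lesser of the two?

For odd n = 97, C(97,r) peaks at r = (n−1)/2 and (n+1)/2; the lesser is 48.

48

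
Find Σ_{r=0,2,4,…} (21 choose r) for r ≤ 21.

1048576

Even-r terms of row 21 sum to 2^20 = 1048576.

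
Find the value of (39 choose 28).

C(39,28) = C(39,11) by symmetry.
C(39,11) = (39·38·37·36·35·34·33·32·31·30·29) / 11! = 66902793897139200 / 39916800 = 1676056044.

1676056044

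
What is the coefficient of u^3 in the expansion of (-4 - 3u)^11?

-291962880

The general term is C(11,j)·(-4)^j·(-3u)^(11-j); the u^3 term has j = 8.
C(11,8) = 165.
Coefficient = C(11,8) · (-4)^8 · (-3)^3 = 165 · 65536 · (-27) = -291962880.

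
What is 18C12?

C(18,12) = C(18,6) by symmetry.
C(18,6) = (18·17·16·15·14·13) / 6! = 13366080 / 720 = 18564.

18564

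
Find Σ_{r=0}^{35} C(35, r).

The entries of row 35 sum to 2^35 = 34359738368.

34359738368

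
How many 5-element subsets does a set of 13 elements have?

1287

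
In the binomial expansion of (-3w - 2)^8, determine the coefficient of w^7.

The general term is C(8,j)·(-3w)^j·(-2)^(8-j); the w^7 term has j = 7.
C(8,7) = 8.
Coefficient = C(8,7) · (-3)^7 · (-2)^1 = 8 · (-2187) · (-2) = 34992.

34992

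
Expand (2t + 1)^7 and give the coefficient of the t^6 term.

448

The general term is C(7,j)·(2t)^j·(1)^(7-j); the t^6 term has j = 6.
C(7,6) = 7.
Coefficient = C(7,6) · 2^6 = 7 · 64 = 448.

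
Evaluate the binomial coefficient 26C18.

C(26,18) = C(26,8) by symmetry.
C(26,8) = (26·25·24·23·22·21·20·19) / 8! = 62990928000 / 40320 = 1562275.

1562275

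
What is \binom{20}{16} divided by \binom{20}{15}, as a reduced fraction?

5/16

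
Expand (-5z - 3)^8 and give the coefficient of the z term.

87480

The general term is C(8,j)·(-5z)^j·(-3)^(8-j); the z^1 term has j = 1.
C(8,1) = 8.
Coefficient = C(8,1) · (-5)^1 · (-3)^7 = 8 · (-5) · (-2187) = 87480.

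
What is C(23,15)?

490314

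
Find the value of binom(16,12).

1820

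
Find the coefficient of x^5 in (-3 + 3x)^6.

-4374

The general term is C(6,j)·(-3)^j·(3x)^(6-j); the x^5 term has j = 1.
C(6,1) = 6.
Coefficient = C(6,1) · (-3)^1 · 3^5 = 6 · (-3) · 243 = -4374.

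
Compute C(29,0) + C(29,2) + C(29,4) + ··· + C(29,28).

Half of (1+1)^29 + (1−1)^29 gives the even-index sum: 2^28 = 268435456.

268435456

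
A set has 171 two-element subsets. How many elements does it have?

n(n−1)/2 = 171 ⇒ n(n−1) = 342. Since 19·18 = 342, n = 19.

19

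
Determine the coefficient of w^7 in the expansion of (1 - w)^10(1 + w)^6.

Coefficient of w^7 = Σ_{j} C(10,j)·(-1)^j·C(6,7-j)·1^(7-j) for j from 1 to 7.
= (-10) + 270 + (-1800) + 4200 + (-3780) + 1260 + (-120) = 20.

20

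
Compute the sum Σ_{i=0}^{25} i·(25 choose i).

Since i·C(25,i) = 25·C(24,i−1), the sum is 25·2^24 = 25·16777216 = 419430400.

419430400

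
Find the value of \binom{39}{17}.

51021117810

C(39,17) = (39·38·37·36·35·34·33·32·31·30·29·28·27·26·25·24·23) / 17! = 18147570172421919989760000 / 355687428096000 = 51021117810.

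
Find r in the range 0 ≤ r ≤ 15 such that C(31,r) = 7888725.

8

C(31,r) increases on 0 ≤ r ≤ 15. C(31,7) = 2629575 and C(31,8) = 7888725, so r = 8.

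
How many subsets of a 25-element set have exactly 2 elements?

Choose the 2 positions: C(25,2) = 300.

300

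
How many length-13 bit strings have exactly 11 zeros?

78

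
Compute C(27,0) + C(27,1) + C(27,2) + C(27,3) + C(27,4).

1 + 27 + 351 + 2925 + 17550 = 20854.

20854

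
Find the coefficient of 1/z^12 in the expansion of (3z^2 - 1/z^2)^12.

General term: C(12,j)·(3z^2)^j·(-1/z^2)^(12-j), with z-exponent 2j − 2(12−j) = 4j − 24.
Set 4j − 24 = -12: j = 3.
C(12,3) = 220; 3^3 = 27; (-1)^9 = -1.
Coefficient = 220 · 27 · (-1) = -5940.

-5940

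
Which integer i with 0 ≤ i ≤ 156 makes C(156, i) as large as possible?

C(156,i) is maximized at i = 156/2 = 78.

78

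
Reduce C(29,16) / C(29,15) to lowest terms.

C(n,k+1)/C(n,k) = (n−k)/(k+1) = (29−15)/(15+1) = 14/16 = 7/8.

7/8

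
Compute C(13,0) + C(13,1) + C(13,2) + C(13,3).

1 + 13 + 78 + 286 = 378.

378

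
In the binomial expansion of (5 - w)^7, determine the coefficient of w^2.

65625

The general term is C(7,j)·(5)^j·(-w)^(7-j); the w^2 term has j = 5.
C(7,5) = 21.
Coefficient = C(7,5) · 5^5 = 21 · 3125 = 65625.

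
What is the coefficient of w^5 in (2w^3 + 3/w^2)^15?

5404164480

General term: C(15,j)·(2w^3)^j·(3/w^2)^(15-j), with w-exponent 3j − 2(15−j) = 5j − 30.
Set 5j − 30 = 5: j = 7.
C(15,7) = 6435; 2^7 = 128; 3^8 = 6561.
Coefficient = 6435 · 128 · 6561 = 5404164480.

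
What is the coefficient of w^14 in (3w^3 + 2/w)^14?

960740352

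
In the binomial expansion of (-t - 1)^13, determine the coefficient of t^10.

-286

The general term is C(13,j)·(-t)^j·(-1)^(13-j); the t^10 term has j = 10.
C(13,10) = 286.
Coefficient = C(13,10) · (-1)^3 = 286 · (-1) = -286.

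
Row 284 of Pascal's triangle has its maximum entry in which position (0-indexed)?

C(284,r) is maximized at r = 284/2 = 142.

142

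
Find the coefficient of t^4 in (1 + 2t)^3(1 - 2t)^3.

48

Coefficient of t^4 = Σ_{j} C(3,j)·2^j·C(3,4-j)·(-2)^(4-j) for j from 1 to 3.
= (-48) + 144 + (-48) = 48.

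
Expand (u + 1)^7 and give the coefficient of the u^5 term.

21

The general term is C(7,j)·(u)^j·(1)^(7-j); the u^5 term has j = 5.
C(7,5) = 21.
Coefficient = C(7,5) = 21.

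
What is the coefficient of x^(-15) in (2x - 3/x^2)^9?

118098

General term: C(9,j)·(2x)^j·(-3/x^2)^(9-j), with x-exponent 1j − 2(9−j) = 3j − 18.
Set 3j − 18 = -15: j = 1.
C(9,1) = 9; 2^1 = 2; (-3)^8 = 6561.
Coefficient = 9 · 2 · 6561 = 118098.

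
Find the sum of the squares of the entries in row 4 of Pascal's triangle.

70

Σ C(4,j)² is the coefficient of x^4 in (1+x)^4(1+x)^4 = (1+x)^8, i.e. C(8,4) = 70.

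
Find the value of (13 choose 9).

C(13,9) = C(13,4) by symmetry.
C(13,4) = (13·12·11·10) / 4! = 17160 / 24 = 715.

715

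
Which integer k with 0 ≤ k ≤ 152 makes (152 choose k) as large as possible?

C(152,k) is maximized at k = 152/2 = 76.

76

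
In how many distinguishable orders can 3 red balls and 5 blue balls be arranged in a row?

Choose positions for the red balls: C(8,3) = 56.

56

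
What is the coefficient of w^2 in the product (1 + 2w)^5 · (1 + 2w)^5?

180

Coefficient of w^2 = Σ_{j} C(5,j)·2^j·C(5,2-j)·2^(2-j) for j from 0 to 2.
= 40 + 100 + 40 = 180.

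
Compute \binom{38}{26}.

2707475148

C(38,26) = C(38,12) by symmetry.
C(38,12) = (38·37·36·35·34·33·32·31·30·29·28·27) / 12! = 1296884927852236800 / 479001600 = 2707475148.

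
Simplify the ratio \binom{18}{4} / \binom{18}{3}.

15/4

C(n,k+1)/C(n,k) = (n−k)/(k+1) = (18−3)/(3+1) = 15/4.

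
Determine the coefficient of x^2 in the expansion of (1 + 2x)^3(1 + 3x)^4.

138

Coefficient of x^2 = Σ_{j} C(3,j)·2^j·C(4,2-j)·3^(2-j) for j from 0 to 2.
= 54 + 72 + 12 = 138.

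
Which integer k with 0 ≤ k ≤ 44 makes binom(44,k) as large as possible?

22

C(44,k) is maximized at k = 44/2 = 22.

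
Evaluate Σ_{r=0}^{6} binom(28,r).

499178

1 + 28 + 378 + 3276 + 20475 + 98280 + 376740 = 499178.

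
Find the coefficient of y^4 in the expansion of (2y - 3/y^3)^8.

-3072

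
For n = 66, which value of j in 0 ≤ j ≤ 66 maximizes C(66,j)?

C(66,j) is maximized at j = 66/2 = 33.

33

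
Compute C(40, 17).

C(40,17) = (40·39·38·37·36·35·34·33·32·31·30·29·28·27·26·25·24) / 17! = 31560991604212034764800000 / 355687428096000 = 88732378800.

88732378800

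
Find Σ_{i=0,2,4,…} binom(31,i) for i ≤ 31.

1073741824

Half of (1+1)^31 + (1−1)^31 gives the even-index sum: 2^30 = 1073741824.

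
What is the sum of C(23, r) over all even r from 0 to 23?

Half of (1+1)^23 + (1−1)^23 gives the even-index sum: 2^22 = 4194304.

4194304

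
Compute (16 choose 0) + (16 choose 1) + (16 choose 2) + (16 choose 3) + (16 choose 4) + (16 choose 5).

1 + 16 + 120 + 560 + 1820 + 4368 = 6885.

6885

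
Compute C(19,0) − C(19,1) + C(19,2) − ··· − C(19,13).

The partial alternating sum Σ_{k=0}^{13} (−1)^k C(19,k) = (−1)^13 C(18,13) = -8568.

-8568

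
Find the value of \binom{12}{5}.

792

C(12,5) = (12·11·10·9·8) / 5! = 95040 / 120 = 792.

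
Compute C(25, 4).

C(25,4) = (25·24·23·22) / 4! = 303600 / 24 = 12650.

12650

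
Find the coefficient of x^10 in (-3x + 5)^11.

The general term is C(11,j)·(-3x)^j·(5)^(11-j); the x^10 term has j = 10.
C(11,10) = 11.
Coefficient = C(11,10) · (-3)^10 · 5^1 = 11 · 59049 · 5 = 3247695.

3247695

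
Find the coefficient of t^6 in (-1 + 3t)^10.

153090

The general term is C(10,j)·(-1)^j·(3t)^(10-j); the t^6 term has j = 4.
C(10,4) = 210.
Coefficient = C(10,4) · 3^6 = 210 · 729 = 153090.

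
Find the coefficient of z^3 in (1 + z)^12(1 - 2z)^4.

Coefficient of z^3 = Σ_{j} C(12,j)·1^j·C(4,3-j)·(-2)^(3-j) for j from 0 to 3.
= (-32) + 288 + (-528) + 220 = -52.

-52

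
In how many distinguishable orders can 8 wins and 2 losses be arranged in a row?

Choose positions for the wins: C(10,8) = 45.

45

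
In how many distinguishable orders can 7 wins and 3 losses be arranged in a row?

120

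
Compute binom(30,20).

30045015

C(30,20) = C(30,10) by symmetry.
C(30,10) = (30·29·28·27·26·25·24·23·22·21) / 10! = 109027350432000 / 3628800 = 30045015.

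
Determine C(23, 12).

1352078

C(23,12) = C(23,11) by symmetry.
C(23,11) = (23·22·21·20·19·18·17·16·15·14·13) / 11! = 53970627110400 / 39916800 = 1352078.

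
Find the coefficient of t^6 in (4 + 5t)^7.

437500

The general term is C(7,j)·(4)^j·(5t)^(7-j); the t^6 term has j = 1.
C(7,1) = 7.
Coefficient = C(7,1) · 4^1 · 5^6 = 7 · 4 · 15625 = 437500.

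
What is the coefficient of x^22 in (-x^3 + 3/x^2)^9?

General term: C(9,j)·(-x^3)^j·(3/x^2)^(9-j), with x-exponent 3j − 2(9−j) = 5j − 18.
Set 5j − 18 = 22: j = 8.
C(9,8) = 9; (-1)^8 = 1; 3^1 = 3.
Coefficient = 9 · 1 · 3 = 27.

27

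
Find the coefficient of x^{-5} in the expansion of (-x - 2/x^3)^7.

General term: C(7,j)·(-x)^j·(-2/x^3)^(7-j), with x-exponent 1j − 3(7−j) = 4j − 21.
Set 4j − 21 = -5: j = 4.
C(7,4) = 35; (-1)^4 = 1; (-2)^3 = -8.
Coefficient = 35 · 1 · (-8) = -280.

-280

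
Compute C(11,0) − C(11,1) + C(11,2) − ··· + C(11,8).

45

The partial alternating sum Σ_{k=0}^{8} (−1)^k C(11,k) = (−1)^8 C(10,8) = 45.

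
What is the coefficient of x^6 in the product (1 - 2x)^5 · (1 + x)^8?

-228

Coefficient of x^6 = Σ_{j} C(5,j)·(-2)^j·C(8,6-j)·1^(6-j) for j from 0 to 5.
= 28 + (-560) + 2800 + (-4480) + 2240 + (-256) = -228.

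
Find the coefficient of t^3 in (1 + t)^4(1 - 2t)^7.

-24

Coefficient of t^3 = Σ_{j} C(4,j)·1^j·C(7,3-j)·(-2)^(3-j) for j from 0 to 3.
= (-280) + 336 + (-84) + 4 = -24.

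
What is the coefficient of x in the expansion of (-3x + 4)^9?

-1769472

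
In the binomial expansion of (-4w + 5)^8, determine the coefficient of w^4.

11200000

The general term is C(8,j)·(-4w)^j·(5)^(8-j); the w^4 term has j = 4.
C(8,4) = 70.
Coefficient = C(8,4) · (-4)^4 · 5^4 = 70 · 256 · 625 = 11200000.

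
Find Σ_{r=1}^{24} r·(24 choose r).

201326592

Differentiating (1+x)^24 and setting x=1: Σ r·C(24,r) = 24·2^23 = 201326592.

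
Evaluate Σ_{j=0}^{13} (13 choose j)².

10400600

Σ C(13,j)² is the coefficient of x^13 in (1+x)^13(1+x)^13 = (1+x)^26, i.e. C(26,13) = 10400600.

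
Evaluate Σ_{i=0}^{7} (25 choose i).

726206

1 + 25 + 300 + 2300 + 12650 + 53130 + 177100 + 480700 = 726206.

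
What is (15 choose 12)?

C(15,12) = C(15,3) by symmetry.
C(15,3) = (15·14·13) / 3! = 2730 / 6 = 455.

455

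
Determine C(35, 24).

417225900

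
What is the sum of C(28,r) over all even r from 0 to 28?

134217728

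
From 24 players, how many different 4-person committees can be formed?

This is C(24,4) = 10626.

10626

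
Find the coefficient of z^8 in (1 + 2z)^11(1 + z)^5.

724680

Coefficient of z^8 = Σ_{j} C(11,j)·2^j·C(5,8-j)·1^(8-j) for j from 3 to 8.
= 1320 + 26400 + 147840 + 295680 + 211200 + 42240 = 724680.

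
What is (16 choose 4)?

1820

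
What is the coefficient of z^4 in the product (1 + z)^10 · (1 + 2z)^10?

23670

Coefficient of z^4 = Σ_{j} C(10,j)·1^j·C(10,4-j)·2^(4-j) for j from 0 to 4.
= 3360 + 9600 + 8100 + 2400 + 210 = 23670.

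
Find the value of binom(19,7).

50388

C(19,7) = (19·18·17·16·15·14·13) / 7! = 253955520 / 5040 = 50388.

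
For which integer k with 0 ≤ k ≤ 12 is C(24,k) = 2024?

C(24,k) increases on 0 ≤ k ≤ 12. C(24,2) = 276 and C(24,3) = 2024, so k = 3.

3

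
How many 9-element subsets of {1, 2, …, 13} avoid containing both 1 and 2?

385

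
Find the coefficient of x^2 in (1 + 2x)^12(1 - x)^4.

174

Coefficient of x^2 = Σ_{j} C(12,j)·2^j·C(4,2-j)·(-1)^(2-j) for j from 0 to 2.
= 6 + (-96) + 264 = 174.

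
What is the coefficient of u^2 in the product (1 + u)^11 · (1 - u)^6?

4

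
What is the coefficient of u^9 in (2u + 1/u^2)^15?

860160

General term: C(15,j)·(2u)^j·(1/u^2)^(15-j), with u-exponent 1j − 2(15−j) = 3j − 30.
Set 3j − 30 = 9: j = 13.
C(15,13) = 105; 2^13 = 8192; 1^2 = 1.
Coefficient = 105 · 8192 · 1 = 860160.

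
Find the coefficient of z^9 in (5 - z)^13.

The general term is C(13,j)·(5)^j·(-z)^(13-j); the z^9 term has j = 4.
C(13,4) = 715.
Coefficient = C(13,4) · 5^4 · (-1)^9 = 715 · 625 · (-1) = -446875.

-446875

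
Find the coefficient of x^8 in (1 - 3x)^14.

19702683

The general term is C(14,j)·(1)^j·(-3x)^(14-j); the x^8 term has j = 6.
C(14,6) = 3003.
Coefficient = C(14,6) · (-3)^8 = 3003 · 6561 = 19702683.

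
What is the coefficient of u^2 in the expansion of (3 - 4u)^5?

The general term is C(5,j)·(3)^j·(-4u)^(5-j); the u^2 term has j = 3.
C(5,3) = 10.
Coefficient = C(5,3) · 3^3 · (-4)^2 = 10 · 27 · 16 = 4320.

4320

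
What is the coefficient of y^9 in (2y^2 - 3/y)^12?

-24634368

General term: C(12,j)·(2y^2)^j·(-3/y)^(12-j), with y-exponent 2j − 1(12−j) = 3j − 12.
Set 3j − 12 = 9: j = 7.
C(12,7) = 792; 2^7 = 128; (-3)^5 = -243.
Coefficient = 792 · 128 · (-243) = -24634368.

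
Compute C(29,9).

10015005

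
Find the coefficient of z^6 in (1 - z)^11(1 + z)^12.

-165

Coefficient of z^6 = Σ_{j} C(11,j)·(-1)^j·C(12,6-j)·1^(6-j) for j from 0 to 6.
= 924 + (-8712) + 27225 + (-36300) + 21780 + (-5544) + 462 = -165.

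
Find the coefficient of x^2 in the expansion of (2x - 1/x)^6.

General term: C(6,j)·(2x)^j·(-1/x)^(6-j), with x-exponent 1j − 1(6−j) = 2j − 6.
Set 2j − 6 = 2: j = 4.
C(6,4) = 15; 2^4 = 16; (-1)^2 = 1.
Coefficient = 15 · 16 · 1 = 240.

240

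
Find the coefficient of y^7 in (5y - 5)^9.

70312500

The general term is C(9,j)·(5y)^j·(-5)^(9-j); the y^7 term has j = 7.
C(9,7) = 36.
Coefficient = C(9,7) · 5^7 · (-5)^2 = 36 · 78125 · 25 = 70312500.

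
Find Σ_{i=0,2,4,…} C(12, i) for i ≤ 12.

2048

Half of (1+1)^12 + (1−1)^12 gives the even-index sum: 2^11 = 2048.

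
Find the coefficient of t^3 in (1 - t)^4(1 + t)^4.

Coefficient of t^3 = Σ_{j} C(4,j)·(-1)^j·C(4,3-j)·1^(3-j) for j from 0 to 3.
= 4 + (-24) + 24 + (-4) = 0.

0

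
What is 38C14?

C(38,14) = (38·37·36·35·34·33·32·31·30·29·28·27·26·25) / 14! = 842975203103953920000 / 87178291200 = 9669554100.

9669554100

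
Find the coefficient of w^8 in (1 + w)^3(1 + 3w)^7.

Coefficient of w^8 = Σ_{j} C(3,j)·1^j·C(7,8-j)·3^(8-j) for j from 1 to 3.
= 6561 + 15309 + 5103 = 26973.

26973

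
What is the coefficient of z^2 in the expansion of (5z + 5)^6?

The general term is C(6,j)·(5z)^j·(5)^(6-j); the z^2 term has j = 2.
C(6,2) = 15.
Coefficient = C(6,2) · 5^2 · 5^4 = 15 · 25 · 625 = 234375.

234375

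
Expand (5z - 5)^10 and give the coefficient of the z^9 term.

The general term is C(10,j)·(5z)^j·(-5)^(10-j); the z^9 term has j = 9.
C(10,9) = 10.
Coefficient = C(10,9) · 5^9 · (-5)^1 = 10 · 1953125 · (-5) = -97656250.

-97656250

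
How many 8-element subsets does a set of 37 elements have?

C(37,8) = (37·36·35·34·33·32·31·30) / 8! = 1556675366400 / 40320 = 38608020.

38608020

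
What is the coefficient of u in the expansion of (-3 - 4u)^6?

The general term is C(6,j)·(-3)^j·(-4u)^(6-j); the u^1 term has j = 5.
C(6,5) = 6.
Coefficient = C(6,5) · (-3)^5 · (-4)^1 = 6 · (-243) · (-4) = 5832.

5832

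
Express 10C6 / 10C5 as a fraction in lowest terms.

5/6

C(n,k+1)/C(n,k) = (n−k)/(k+1) = (10−5)/(5+1) = 5/6.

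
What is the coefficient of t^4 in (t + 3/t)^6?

General term: C(6,j)·(t)^j·(3/t)^(6-j), with t-exponent 1j − 1(6−j) = 2j − 6.
Set 2j − 6 = 4: j = 5.
C(6,5) = 6; 1^5 = 1; 3^1 = 3.
Coefficient = 6 · 1 · 3 = 18.

18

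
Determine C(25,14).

4457400

C(25,14) = C(25,11) by symmetry.
C(25,11) = (25·24·23·22·21·20·19·18·17·16·15) / 11! = 177925144320000 / 39916800 = 4457400.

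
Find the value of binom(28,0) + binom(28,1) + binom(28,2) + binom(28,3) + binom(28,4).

1 + 28 + 378 + 3276 + 20475 = 24158.

24158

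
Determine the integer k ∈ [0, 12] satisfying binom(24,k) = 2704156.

C(24,k) increases on 0 ≤ k ≤ 12. C(24,11) = 2496144 and C(24,12) = 2704156, so k = 12.

12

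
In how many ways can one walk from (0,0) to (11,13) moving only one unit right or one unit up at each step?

2496144

Each path is a sequence of 24 steps with 11 rights: C(24,11) = 2496144.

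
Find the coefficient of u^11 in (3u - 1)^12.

The general term is C(12,j)·(3u)^j·(-1)^(12-j); the u^11 term has j = 11.
C(12,11) = 12.
Coefficient = C(12,11) · 3^11 · (-1)^1 = 12 · 177147 · (-1) = -2125764.

-2125764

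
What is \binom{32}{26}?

C(32,26) = C(32,6) by symmetry.
C(32,6) = (32·31·30·29·28·27) / 6! = 652458240 / 720 = 906192.

906192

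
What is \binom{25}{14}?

4457400

C(25,14) = C(25,11) by symmetry.
C(25,11) = (25·24·23·22·21·20·19·18·17·16·15) / 11! = 177925144320000 / 39916800 = 4457400.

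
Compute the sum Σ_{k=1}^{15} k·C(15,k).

245760

Since k·C(15,k) = 15·C(14,k−1), the sum is 15·2^14 = 15·16384 = 245760.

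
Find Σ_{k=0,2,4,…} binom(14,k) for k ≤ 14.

Half of (1+1)^14 + (1−1)^14 gives the even-index sum: 2^13 = 8192.

8192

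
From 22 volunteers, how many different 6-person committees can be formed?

74613

This is C(22,6) = 74613.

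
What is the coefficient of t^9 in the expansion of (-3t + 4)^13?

The general term is C(13,j)·(-3t)^j·(4)^(13-j); the t^9 term has j = 9.
C(13,9) = 715.
Coefficient = C(13,9) · (-3)^9 · 4^4 = 715 · (-19683) · 256 = -3602776320.

-3602776320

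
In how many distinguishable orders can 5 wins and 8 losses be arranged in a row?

1287

Choose positions for the wins: C(13,5) = 1287.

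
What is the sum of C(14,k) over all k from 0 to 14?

The entries of row 14 sum to 2^14 = 16384.

16384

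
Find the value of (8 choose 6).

C(8,6) = C(8,2) by symmetry.
C(8,2) = (8·7) / 2! = 56 / 2 = 28.

28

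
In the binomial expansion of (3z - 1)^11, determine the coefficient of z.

33

The general term is C(11,j)·(3z)^j·(-1)^(11-j); the z^1 term has j = 1.
C(11,1) = 11.
Coefficient = C(11,1) · 3^1 = 11 · 3 = 33.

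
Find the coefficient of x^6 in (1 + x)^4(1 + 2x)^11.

125884

Coefficient of x^6 = Σ_{j} C(4,j)·1^j·C(11,6-j)·2^(6-j) for j from 0 to 4.
= 29568 + 59136 + 31680 + 5280 + 220 = 125884.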